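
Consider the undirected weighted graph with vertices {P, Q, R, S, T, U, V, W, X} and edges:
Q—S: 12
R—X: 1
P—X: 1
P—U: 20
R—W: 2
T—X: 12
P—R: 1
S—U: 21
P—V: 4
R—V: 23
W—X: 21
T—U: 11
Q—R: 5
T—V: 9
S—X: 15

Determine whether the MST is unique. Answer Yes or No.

Kruskal's algorithm — process edges by increasing weight (ties by edge label):
P—R (1): add — endpoints in different components.
P—X (1): add — endpoints in different components.
R—X (1): skip — X and R already connected.
R—W (2): add — endpoints in different components.
P—V (4): add — endpoints in different components.
Q—R (5): add — endpoints in different components.
T—V (9): add — endpoints in different components.
T—U (11): add — endpoints in different components.
Q—S (12): add — endpoints in different components.
Non-tree edge R—X has weight 1, equal to the heaviest edge on its tree cycle — swapping gives another MST of the same weight. Not unique.

No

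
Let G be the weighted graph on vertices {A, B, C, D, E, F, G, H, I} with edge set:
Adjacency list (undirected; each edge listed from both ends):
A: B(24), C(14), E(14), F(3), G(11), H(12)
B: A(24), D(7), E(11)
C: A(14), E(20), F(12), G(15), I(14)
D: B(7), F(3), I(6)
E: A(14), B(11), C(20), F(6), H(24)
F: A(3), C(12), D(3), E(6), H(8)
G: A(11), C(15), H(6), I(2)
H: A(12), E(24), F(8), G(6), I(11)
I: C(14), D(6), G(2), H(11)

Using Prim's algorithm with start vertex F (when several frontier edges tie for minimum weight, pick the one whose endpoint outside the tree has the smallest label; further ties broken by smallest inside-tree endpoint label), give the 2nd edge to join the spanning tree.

Prim's algorithm from F:
Step 1: cheapest edge leaving the tree is A F (3); add A.
Step 2: cheapest edge leaving the tree is D F (3); add D.
Step 3: cheapest edge leaving the tree is E F (6); add E.
Step 4: cheapest edge leaving the tree is D I (6); add I.
Step 5: cheapest edge leaving the tree is G I (2); add G.
Step 6: cheapest edge leaving the tree is G H (6); add H.
Step 7: cheapest edge leaving the tree is B D (7); add B.
Step 8: cheapest edge leaving the tree is C F (12); add C.
The 2nd edge added is D F.

D-F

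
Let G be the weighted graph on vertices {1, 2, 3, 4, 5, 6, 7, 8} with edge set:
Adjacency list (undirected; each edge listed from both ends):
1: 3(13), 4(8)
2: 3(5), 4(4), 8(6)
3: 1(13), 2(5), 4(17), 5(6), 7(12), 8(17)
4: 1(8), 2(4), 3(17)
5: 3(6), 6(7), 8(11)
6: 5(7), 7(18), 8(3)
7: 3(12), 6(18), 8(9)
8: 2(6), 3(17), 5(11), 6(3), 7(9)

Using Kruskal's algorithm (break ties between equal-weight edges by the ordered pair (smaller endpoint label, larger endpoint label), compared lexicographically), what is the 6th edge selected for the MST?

1-4

Sort edges by weight, then run Kruskal:
6–8 (3): add — endpoints in different components.
2–4 (4): add — endpoints in different components.
2–3 (5): add — endpoints in different components.
2–8 (6): add — endpoints in different components.
3–5 (6): add — endpoints in different components.
5–6 (7): skip — 5 and 6 already connected.
1–4 (8): add — endpoints in different components.
7–8 (9): add — endpoints in different components.
The 6th edge added is 1–4.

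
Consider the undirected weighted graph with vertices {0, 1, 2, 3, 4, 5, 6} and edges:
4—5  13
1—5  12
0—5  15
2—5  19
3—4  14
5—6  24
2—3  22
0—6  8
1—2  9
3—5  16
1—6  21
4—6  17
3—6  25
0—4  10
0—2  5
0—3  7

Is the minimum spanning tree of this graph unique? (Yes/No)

Sort edges by weight, then run Kruskal:
0—2 (5): add. Components now {0,2} {1} {3} {4} {5} {6}
0—3 (7): add. Components now {0,2,3} {1} {4} {5} {6}
0—6 (8): add. Components now {0,2,3,6} {1} {4} {5}
1—2 (9): add. Components now {0,1,2,3,6} {4} {5}
0—4 (10): add. Components now {0,1,2,3,4,6} {5}
1—5 (12): add. Components now {0,1,2,3,4,5,6}
Every non-tree edge has weight strictly greater than the heaviest edge on the tree path between its endpoints, so the MST is unique.

Yes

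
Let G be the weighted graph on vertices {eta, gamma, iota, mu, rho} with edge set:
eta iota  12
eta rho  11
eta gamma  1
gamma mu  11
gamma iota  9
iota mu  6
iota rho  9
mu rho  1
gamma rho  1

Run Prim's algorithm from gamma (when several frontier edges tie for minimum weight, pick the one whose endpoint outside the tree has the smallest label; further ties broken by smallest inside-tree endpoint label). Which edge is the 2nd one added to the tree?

gamma-rho

Prim's algorithm from gamma:
Step 1: frontier [eta gamma 1, gamma rho 1, gamma iota 9, gamma mu 11] → take eta gamma (1); add eta.
Step 2: frontier [eta rho 11, eta iota 12, gamma rho 1, gamma iota 9, gamma mu 11] → take gamma rho (1); add rho.
Step 3: frontier [eta iota 12, gamma iota 9, gamma mu 11, mu rho 1, iota rho 9] → take mu rho (1); add mu.
Step 4: frontier [eta iota 12, gamma iota 9, iota mu 6, iota rho 9] → take iota mu (6); add iota.
The 2nd edge added is gamma rho.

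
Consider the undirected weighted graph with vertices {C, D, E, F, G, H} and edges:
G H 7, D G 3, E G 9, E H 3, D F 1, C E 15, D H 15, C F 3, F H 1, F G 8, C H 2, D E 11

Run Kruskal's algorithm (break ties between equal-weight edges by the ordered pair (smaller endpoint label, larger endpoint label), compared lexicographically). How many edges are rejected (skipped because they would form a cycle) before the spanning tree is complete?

Kruskal's algorithm — process edges by increasing weight (ties by edge label):
D F (1): add — endpoints in different components.
F H (1): add — endpoints in different components.
C H (2): add — endpoints in different components.
C F (3): skip — C and F already connected.
D G (3): add — endpoints in different components.
E H (3): add — endpoints in different components.
Edges rejected before the tree was complete: 1.

1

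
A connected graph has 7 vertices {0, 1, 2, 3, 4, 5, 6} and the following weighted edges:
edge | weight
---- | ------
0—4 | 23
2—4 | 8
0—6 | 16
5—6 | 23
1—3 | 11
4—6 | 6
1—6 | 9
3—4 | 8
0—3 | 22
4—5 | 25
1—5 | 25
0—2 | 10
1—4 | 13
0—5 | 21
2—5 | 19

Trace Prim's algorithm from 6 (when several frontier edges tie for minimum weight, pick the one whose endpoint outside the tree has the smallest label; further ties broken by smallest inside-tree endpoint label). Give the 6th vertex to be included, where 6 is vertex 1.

0

Prim, starting at 6.
Step 1: cheapest edge leaving the tree is 4—6 (6); add 4.
Step 2: cheapest edge leaving the tree is 2—4 (8); add 2.
Step 3: cheapest edge leaving the tree is 3—4 (8); add 3.
Step 4: cheapest edge leaving the tree is 1—6 (9); add 1.
Step 5: cheapest edge leaving the tree is 0—2 (10); add 0.
Step 6: cheapest edge leaving the tree is 2—5 (19); add 5.
Vertex order: 6, 4, 2, 3, 1, 0, 5. The 6th vertex is 0.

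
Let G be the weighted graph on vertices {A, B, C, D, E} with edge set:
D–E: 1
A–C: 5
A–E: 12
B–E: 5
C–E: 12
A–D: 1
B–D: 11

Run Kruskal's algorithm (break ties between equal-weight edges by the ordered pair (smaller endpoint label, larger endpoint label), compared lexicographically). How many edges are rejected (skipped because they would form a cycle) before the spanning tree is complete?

Kruskal's algorithm — process edges by increasing weight (ties by edge label):
A–D (1): add — endpoints in different components.
D–E (1): add — endpoints in different components.
A–C (5): add — endpoints in different components.
B–E (5): add — endpoints in different components.
Edges rejected before the tree was complete: 0.

0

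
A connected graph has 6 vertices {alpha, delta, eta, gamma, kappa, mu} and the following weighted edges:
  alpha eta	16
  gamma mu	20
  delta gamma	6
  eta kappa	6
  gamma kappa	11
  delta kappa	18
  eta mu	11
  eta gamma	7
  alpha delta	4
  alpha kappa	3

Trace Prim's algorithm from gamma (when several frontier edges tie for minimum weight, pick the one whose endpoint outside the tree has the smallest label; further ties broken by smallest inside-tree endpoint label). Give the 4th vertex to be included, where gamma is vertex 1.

Prim, starting at gamma.
Step 1: cheapest edge leaving the tree is delta gamma (6); add delta.
Step 2: cheapest edge leaving the tree is alpha delta (4); add alpha.
Step 3: cheapest edge leaving the tree is alpha kappa (3); add kappa.
Step 4: cheapest edge leaving the tree is eta kappa (6); add eta.
Step 5: cheapest edge leaving the tree is eta mu (11); add mu.
Vertex order: gamma, delta, alpha, kappa, eta, mu. The 4th vertex is kappa.

kappa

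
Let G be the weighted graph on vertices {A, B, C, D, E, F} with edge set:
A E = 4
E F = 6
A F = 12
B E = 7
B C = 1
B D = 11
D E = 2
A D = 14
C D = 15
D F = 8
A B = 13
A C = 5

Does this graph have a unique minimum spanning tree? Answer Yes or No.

Yes

Kruskal: consider edges lightest-first.
B C (1): add. Components now {A} {B,C} {D} {E} {F}
D E (2): add. Components now {A} {B,C} {D,E} {F}
A E (4): add. Components now {A,D,E} {B,C} {F}
A C (5): add. Components now {A,B,C,D,E} {F}
E F (6): add. Components now {A,B,C,D,E,F}
Every non-tree edge has weight strictly greater than the heaviest edge on the tree path between its endpoints, so the MST is unique.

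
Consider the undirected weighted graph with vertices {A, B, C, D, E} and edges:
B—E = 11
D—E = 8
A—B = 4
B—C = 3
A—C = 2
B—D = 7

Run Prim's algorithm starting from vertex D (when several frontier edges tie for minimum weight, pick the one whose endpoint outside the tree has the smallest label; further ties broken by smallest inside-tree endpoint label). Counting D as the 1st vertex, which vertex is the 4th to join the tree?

Prim, starting at D.
Step 1: frontier [B—D 7, D—E 8] → take B—D (7); add B.
Step 2: frontier [B—C 3, A—B 4, B—E 11, D—E 8] → take B—C (3); add C.
Step 3: frontier [A—B 4, B—E 11, A—C 2, D—E 8] → take A—C (2); add A.
Step 4: frontier [B—E 11, D—E 8] → take D—E (8); add E.
Vertex order: D, B, C, A, E. The 4th vertex is A.

A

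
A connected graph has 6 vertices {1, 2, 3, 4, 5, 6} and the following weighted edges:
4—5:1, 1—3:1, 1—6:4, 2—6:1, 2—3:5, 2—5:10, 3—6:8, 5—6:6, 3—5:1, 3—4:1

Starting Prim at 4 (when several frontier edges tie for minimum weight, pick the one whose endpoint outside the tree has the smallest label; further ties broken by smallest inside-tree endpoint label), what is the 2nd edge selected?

1-3

Grow the tree from 4 using Prim:
Step 1: cheapest edge leaving the tree is 3—4 (1); add 3.
Step 2: cheapest edge leaving the tree is 1—3 (1); add 1.
Step 3: cheapest edge leaving the tree is 3—5 (1); add 5.
Step 4: cheapest edge leaving the tree is 1—6 (4); add 6.
Step 5: cheapest edge leaving the tree is 2—6 (1); add 2.
The 2nd edge added is 1—3.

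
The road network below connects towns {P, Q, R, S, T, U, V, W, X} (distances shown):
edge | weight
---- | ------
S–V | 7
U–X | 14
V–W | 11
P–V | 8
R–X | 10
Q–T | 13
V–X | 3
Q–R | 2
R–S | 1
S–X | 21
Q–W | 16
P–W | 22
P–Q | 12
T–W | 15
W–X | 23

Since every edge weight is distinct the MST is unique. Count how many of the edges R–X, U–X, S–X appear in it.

1

Sort edges by weight, then run Kruskal:
R–S (1): add — endpoints in different components.
Q–R (2): add — endpoints in different components.
V–X (3): add — endpoints in different components.
S–V (7): add — endpoints in different components.
P–V (8): add — endpoints in different components.
R–X (10): skip — R and X already connected.
V–W (11): add — endpoints in different components.
P–Q (12): skip — Q and P already connected.
Q–T (13): add — endpoints in different components.
U–X (14): add — endpoints in different components.
MST edge set: {R–S, Q–R, V–X, S–V, P–V, V–W, Q–T, U–X}.
Of the listed edges, {U–X} are in the MST → 1.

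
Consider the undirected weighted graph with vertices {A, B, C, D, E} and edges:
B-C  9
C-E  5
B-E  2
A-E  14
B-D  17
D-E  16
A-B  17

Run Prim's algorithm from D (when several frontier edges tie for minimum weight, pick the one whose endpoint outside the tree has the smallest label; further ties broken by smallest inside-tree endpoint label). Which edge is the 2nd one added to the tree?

B-E

Prim, starting at D.
Step 1: cheapest edge leaving the tree is D-E (16); add E.
Step 2: cheapest edge leaving the tree is B-E (2); add B.
Step 3: cheapest edge leaving the tree is C-E (5); add C.
Step 4: cheapest edge leaving the tree is A-E (14); add A.
The 2nd edge added is B-E.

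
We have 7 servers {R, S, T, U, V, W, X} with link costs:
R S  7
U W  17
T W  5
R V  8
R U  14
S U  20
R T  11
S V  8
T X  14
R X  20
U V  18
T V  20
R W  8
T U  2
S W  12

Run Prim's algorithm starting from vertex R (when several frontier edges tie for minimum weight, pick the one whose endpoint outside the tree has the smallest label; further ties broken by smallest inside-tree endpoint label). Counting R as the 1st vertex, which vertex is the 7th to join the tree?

X

Grow the tree from R using Prim:
Step 1: cheapest edge leaving the tree is R S (7); add S.
Step 2: cheapest edge leaving the tree is R V (8); add V.
Step 3: cheapest edge leaving the tree is R W (8); add W.
Step 4: cheapest edge leaving the tree is T W (5); add T.
Step 5: cheapest edge leaving the tree is T U (2); add U.
Step 6: cheapest edge leaving the tree is T X (14); add X.
Vertex order: R, S, V, W, T, U, X. The 7th vertex is X.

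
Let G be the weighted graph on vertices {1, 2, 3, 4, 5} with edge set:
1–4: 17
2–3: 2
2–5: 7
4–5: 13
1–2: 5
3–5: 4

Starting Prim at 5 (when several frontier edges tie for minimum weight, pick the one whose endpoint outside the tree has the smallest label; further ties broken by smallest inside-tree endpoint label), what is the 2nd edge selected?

2-3

Grow the tree from 5 using Prim:
Step 1: cheapest edge leaving the tree is 3–5 (4); add 3.
Step 2: cheapest edge leaving the tree is 2–3 (2); add 2.
Step 3: cheapest edge leaving the tree is 1–2 (5); add 1.
Step 4: cheapest edge leaving the tree is 4–5 (13); add 4.
The 2nd edge added is 2–3.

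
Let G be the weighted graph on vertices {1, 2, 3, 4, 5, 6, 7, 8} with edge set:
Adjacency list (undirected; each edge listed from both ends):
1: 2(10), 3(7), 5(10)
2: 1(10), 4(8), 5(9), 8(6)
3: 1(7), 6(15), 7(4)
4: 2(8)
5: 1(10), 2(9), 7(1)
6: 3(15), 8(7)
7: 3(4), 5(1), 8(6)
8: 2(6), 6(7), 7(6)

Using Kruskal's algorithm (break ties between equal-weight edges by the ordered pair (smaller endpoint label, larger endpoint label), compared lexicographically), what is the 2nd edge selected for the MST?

3-7

Sort edges by weight, then run Kruskal:
5—7 (1): add — endpoints in different components.
3—7 (4): add — endpoints in different components.
2—8 (6): add — endpoints in different components.
7—8 (6): add — endpoints in different components.
1—3 (7): add — endpoints in different components.
6—8 (7): add — endpoints in different components.
2—4 (8): add — endpoints in different components.
The 2nd edge added is 3—7.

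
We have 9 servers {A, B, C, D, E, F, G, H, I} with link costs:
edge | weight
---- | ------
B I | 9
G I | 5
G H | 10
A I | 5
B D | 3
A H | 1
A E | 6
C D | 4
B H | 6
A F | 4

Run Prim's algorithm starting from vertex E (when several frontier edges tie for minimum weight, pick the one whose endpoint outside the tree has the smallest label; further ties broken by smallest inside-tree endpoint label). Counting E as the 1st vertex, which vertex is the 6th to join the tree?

G

Prim's algorithm from E:
Step 1: cheapest edge leaving the tree is A E (6); add A.
Step 2: cheapest edge leaving the tree is A H (1); add H.
Step 3: cheapest edge leaving the tree is A F (4); add F.
Step 4: cheapest edge leaving the tree is A I (5); add I.
Step 5: cheapest edge leaving the tree is G I (5); add G.
Step 6: cheapest edge leaving the tree is B H (6); add B.
Step 7: cheapest edge leaving the tree is B D (3); add D.
Step 8: cheapest edge leaving the tree is C D (4); add C.
Vertex order: E, A, H, F, I, G, B, D, C. The 6th vertex is G.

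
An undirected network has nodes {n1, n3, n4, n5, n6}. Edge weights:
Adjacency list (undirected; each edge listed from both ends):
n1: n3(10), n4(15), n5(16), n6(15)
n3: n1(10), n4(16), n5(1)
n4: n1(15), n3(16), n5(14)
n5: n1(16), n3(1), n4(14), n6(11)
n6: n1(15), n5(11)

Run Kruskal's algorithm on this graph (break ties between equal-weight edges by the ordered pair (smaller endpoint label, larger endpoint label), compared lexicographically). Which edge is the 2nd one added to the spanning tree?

Sort edges by weight, then run Kruskal:
n3 n5 (1): add — endpoints in different components.
n1 n3 (10): add — endpoints in different components.
n5 n6 (11): add — endpoints in different components.
n4 n5 (14): add — endpoints in different components.
The 2nd edge added is n1 n3.

n1-n3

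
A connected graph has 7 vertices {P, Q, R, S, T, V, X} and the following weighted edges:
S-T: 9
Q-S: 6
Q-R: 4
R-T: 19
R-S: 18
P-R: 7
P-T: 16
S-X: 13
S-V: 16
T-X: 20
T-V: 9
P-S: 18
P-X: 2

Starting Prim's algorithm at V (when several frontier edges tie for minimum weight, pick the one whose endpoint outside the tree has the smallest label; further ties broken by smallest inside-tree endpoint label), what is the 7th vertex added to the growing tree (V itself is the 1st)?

X

Grow the tree from V using Prim:
Step 1: frontier [T-V 9, S-V 16] → take T-V (9); add T.
Step 2: frontier [S-T 9, P-T 16, R-T 19, T-X 20, S-V 16] → take S-T (9); add S.
Step 3: frontier [Q-S 6, S-X 13, P-S 18, R-S 18, P-T 16, R-T 19, T-X 20] → take Q-S (6); add Q.
Step 4: frontier [Q-R 4, S-X 13, P-S 18, R-S 18, P-T 16, R-T 19, T-X 20] → take Q-R (4); add R.
Step 5: frontier [P-R 7, S-X 13, P-S 18, P-T 16, T-X 20] → take P-R (7); add P.
Step 6: frontier [P-X 2, S-X 13, T-X 20] → take P-X (2); add X.
Vertex order: V, T, S, Q, R, P, X. The 7th vertex is X.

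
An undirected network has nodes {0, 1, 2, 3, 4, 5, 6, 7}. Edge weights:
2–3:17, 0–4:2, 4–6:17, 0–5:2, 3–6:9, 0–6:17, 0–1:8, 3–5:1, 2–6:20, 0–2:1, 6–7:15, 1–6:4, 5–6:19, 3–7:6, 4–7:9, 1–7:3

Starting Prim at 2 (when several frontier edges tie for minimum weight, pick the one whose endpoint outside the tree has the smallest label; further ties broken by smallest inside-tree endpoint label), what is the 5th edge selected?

Prim's algorithm from 2:
Step 1: cheapest edge leaving the tree is 0–2 (1); add 0.
Step 2: cheapest edge leaving the tree is 0–4 (2); add 4.
Step 3: cheapest edge leaving the tree is 0–5 (2); add 5.
Step 4: cheapest edge leaving the tree is 3–5 (1); add 3.
Step 5: cheapest edge leaving the tree is 3–7 (6); add 7.
Step 6: cheapest edge leaving the tree is 1–7 (3); add 1.
Step 7: cheapest edge leaving the tree is 1–6 (4); add 6.
The 5th edge added is 3–7.

3-7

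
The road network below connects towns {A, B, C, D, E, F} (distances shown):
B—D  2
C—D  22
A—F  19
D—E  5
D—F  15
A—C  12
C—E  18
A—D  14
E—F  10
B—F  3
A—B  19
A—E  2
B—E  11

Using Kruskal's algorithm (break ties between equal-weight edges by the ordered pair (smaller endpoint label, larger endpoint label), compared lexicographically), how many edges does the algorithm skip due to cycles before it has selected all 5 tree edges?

Sort edges by weight, then run Kruskal:
A—E (2): add. Components now {A,E} {B} {C} {D} {F}
B—D (2): add. Components now {A,E} {B,D} {C} {F}
B—F (3): add. Components now {A,E} {B,D,F} {C}
D—E (5): add. Components now {A,B,D,E,F} {C}
E—F (10): skip — E and F already connected.
B—E (11): skip — B and E already connected.
A—C (12): add. Components now {A,B,C,D,E,F}
Edges rejected before the tree was complete: 2.

2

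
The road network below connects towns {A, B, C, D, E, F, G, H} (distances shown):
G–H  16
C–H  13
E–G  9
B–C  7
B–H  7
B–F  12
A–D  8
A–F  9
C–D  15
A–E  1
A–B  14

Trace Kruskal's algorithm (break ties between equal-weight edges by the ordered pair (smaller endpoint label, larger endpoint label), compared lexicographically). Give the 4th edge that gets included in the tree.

Kruskal's algorithm — process edges by increasing weight (ties by edge label):
A–E (1): add — endpoints in different components.
B–C (7): add — endpoints in different components.
B–H (7): add — endpoints in different components.
A–D (8): add — endpoints in different components.
A–F (9): add — endpoints in different components.
E–G (9): add — endpoints in different components.
B–F (12): add — endpoints in different components.
The 4th edge added is A–D.

A-D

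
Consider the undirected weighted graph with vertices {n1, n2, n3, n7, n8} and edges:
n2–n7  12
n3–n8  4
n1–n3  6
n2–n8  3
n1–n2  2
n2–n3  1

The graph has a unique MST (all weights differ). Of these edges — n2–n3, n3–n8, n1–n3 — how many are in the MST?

Kruskal's algorithm — process edges by increasing weight (ties by edge label):
n2–n3 (1): add — endpoints in different components.
n1–n2 (2): add — endpoints in different components.
n2–n8 (3): add — endpoints in different components.
n3–n8 (4): skip — n8 and n3 already connected.
n1–n3 (6): skip — n3 and n1 already connected.
n2–n7 (12): add — endpoints in different components.
MST edge set: {n2–n3, n1–n2, n2–n8, n2–n7}.
Of the listed edges, {n2–n3} are in the MST → 1.

1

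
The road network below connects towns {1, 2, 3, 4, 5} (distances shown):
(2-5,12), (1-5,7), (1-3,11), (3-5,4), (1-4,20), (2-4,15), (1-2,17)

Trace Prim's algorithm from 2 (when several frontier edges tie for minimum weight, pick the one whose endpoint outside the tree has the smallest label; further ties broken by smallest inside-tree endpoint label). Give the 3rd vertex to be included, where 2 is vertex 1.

Grow the tree from 2 using Prim:
Step 1: cheapest edge leaving the tree is 2-5 (12); add 5.
Step 2: cheapest edge leaving the tree is 3-5 (4); add 3.
Step 3: cheapest edge leaving the tree is 1-5 (7); add 1.
Step 4: cheapest edge leaving the tree is 2-4 (15); add 4.
Vertex order: 2, 5, 3, 1, 4. The 3rd vertex is 3.

3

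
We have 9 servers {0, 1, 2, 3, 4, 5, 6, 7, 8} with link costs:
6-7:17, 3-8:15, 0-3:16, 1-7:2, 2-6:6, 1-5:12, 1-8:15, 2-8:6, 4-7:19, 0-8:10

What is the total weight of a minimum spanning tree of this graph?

Kruskal's algorithm — process edges by increasing weight (ties by edge label):
1-7 (2): add — endpoints in different components.
2-6 (6): add — endpoints in different components.
2-8 (6): add — endpoints in different components.
0-8 (10): add — endpoints in different components.
1-5 (12): add — endpoints in different components.
1-8 (15): add — endpoints in different components.
3-8 (15): add — endpoints in different components.
0-3 (16): skip — 0 and 3 already connected.
6-7 (17): skip — 6 and 7 already connected.
4-7 (19): add — endpoints in different components.
MST edges: 1-7, 2-6, 2-8, 0-8, 1-5, 1-8, 3-8, 4-7; total weight 2+6+6+10+12+15+15+19 = 85.

85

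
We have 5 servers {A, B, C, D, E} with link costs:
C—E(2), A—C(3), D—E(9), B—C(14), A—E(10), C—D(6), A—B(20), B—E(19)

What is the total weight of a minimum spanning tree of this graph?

25

Kruskal's algorithm — process edges by increasing weight (ties by edge label):
C—E (2): add — endpoints in different components.
A—C (3): add — endpoints in different components.
C—D (6): add — endpoints in different components.
D—E (9): skip — D and E already connected.
A—E (10): skip — A and E already connected.
B—C (14): add — endpoints in different components.
MST edges: C—E, A—C, C—D, B—C; total weight 2+3+6+14 = 25.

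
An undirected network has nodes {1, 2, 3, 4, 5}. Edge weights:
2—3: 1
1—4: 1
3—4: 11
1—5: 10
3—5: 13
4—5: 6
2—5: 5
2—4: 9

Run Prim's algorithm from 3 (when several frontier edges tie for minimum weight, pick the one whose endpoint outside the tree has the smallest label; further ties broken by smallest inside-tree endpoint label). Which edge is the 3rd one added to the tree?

4-5

Grow the tree from 3 using Prim:
Step 1: frontier [2—3 1, 3—4 11, 3—5 13] → take 2—3 (1); add 2.
Step 2: frontier [2—5 5, 2—4 9, 3—4 11, 3—5 13] → take 2—5 (5); add 5.
Step 3: frontier [2—4 9, 3—4 11, 4—5 6, 1—5 10] → take 4—5 (6); add 4.
Step 4: frontier [1—4 1, 1—5 10] → take 1—4 (1); add 1.
The 3rd edge added is 4—5.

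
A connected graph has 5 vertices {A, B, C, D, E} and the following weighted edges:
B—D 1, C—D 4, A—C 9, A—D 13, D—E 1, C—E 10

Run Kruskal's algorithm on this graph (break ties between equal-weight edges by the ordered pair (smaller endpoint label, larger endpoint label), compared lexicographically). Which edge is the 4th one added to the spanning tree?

A-C

Kruskal: consider edges lightest-first.
B—D (1): add. Components now {A} {B,D} {C} {E}
D—E (1): add. Components now {A} {B,D,E} {C}
C—D (4): add. Components now {A} {B,C,D,E}
A—C (9): add. Components now {A,B,C,D,E}
The 4th edge added is A—C.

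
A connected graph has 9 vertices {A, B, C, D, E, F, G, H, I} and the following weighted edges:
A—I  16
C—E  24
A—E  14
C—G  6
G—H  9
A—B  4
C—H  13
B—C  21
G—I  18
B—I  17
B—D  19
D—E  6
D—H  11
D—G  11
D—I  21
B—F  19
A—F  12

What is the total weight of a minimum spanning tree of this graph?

78

Kruskal: consider edges lightest-first.
A—B (4): add — endpoints in different components.
C—G (6): add — endpoints in different components.
D—E (6): add — endpoints in different components.
G—H (9): add — endpoints in different components.
D—G (11): add — endpoints in different components.
D—H (11): skip — D and H already connected.
A—F (12): add — endpoints in different components.
C—H (13): skip — C and H already connected.
A—E (14): add — endpoints in different components.
A—I (16): add — endpoints in different components.
MST edges: A—B, C—G, D—E, G—H, D—G, A—F, A—E, A—I; total weight 4+6+6+9+11+12+14+16 = 78.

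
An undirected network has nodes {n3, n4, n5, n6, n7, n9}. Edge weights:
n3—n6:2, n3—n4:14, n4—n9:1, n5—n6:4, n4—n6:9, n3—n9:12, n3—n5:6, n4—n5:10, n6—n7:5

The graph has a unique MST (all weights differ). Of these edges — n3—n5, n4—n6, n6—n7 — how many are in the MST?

Kruskal's algorithm — process edges by increasing weight (ties by edge label):
n4—n9 (1): add — endpoints in different components.
n3—n6 (2): add — endpoints in different components.
n5—n6 (4): add — endpoints in different components.
n6—n7 (5): add — endpoints in different components.
n3—n5 (6): skip — n5 and n3 already connected.
n4—n6 (9): add — endpoints in different components.
MST edge set: {n4—n9, n3—n6, n5—n6, n6—n7, n4—n6}.
Of the listed edges, {n4—n6, n6—n7} are in the MST → 2.

2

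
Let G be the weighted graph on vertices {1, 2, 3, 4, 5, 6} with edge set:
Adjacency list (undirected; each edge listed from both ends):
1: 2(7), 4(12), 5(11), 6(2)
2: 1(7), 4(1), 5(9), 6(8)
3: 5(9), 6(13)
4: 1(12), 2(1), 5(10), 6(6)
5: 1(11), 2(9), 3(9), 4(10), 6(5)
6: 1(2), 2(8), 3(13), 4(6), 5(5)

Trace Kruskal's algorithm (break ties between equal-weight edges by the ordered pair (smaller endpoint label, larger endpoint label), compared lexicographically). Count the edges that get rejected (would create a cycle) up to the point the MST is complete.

3

Kruskal: consider edges lightest-first.
2-4 (1): add. Components now {1} {2,4} {3} {5} {6}
1-6 (2): add. Components now {1,6} {2,4} {3} {5}
5-6 (5): add. Components now {1,5,6} {2,4} {3}
4-6 (6): add. Components now {1,2,4,5,6} {3}
1-2 (7): skip — 1 and 2 already connected.
2-6 (8): skip — 2 and 6 already connected.
2-5 (9): skip — 2 and 5 already connected.
3-5 (9): add. Components now {1,2,3,4,5,6}
Edges rejected before the tree was complete: 3.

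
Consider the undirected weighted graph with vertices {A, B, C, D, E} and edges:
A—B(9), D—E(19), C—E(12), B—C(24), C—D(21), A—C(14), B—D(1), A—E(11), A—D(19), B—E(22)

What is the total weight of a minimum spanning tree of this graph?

Prim's algorithm from D:
Step 1: cheapest edge leaving the tree is B—D (1); add B.
Step 2: cheapest edge leaving the tree is A—B (9); add A.
Step 3: cheapest edge leaving the tree is A—E (11); add E.
Step 4: cheapest edge leaving the tree is C—E (12); add C.
MST edges: B—D, A—B, A—E, C—E; total weight 1+9+11+12 = 33.

33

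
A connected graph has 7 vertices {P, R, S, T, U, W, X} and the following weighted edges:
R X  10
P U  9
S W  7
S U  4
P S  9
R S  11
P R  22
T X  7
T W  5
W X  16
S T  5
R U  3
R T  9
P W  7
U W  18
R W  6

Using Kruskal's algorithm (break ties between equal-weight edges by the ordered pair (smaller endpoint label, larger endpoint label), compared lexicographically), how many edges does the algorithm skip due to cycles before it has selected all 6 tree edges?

Kruskal's algorithm — process edges by increasing weight (ties by edge label):
R U (3): add — endpoints in different components.
S U (4): add — endpoints in different components.
S T (5): add — endpoints in different components.
T W (5): add — endpoints in different components.
R W (6): skip — R and W already connected.
P W (7): add — endpoints in different components.
S W (7): skip — S and W already connected.
T X (7): add — endpoints in different components.
Edges rejected before the tree was complete: 2.

2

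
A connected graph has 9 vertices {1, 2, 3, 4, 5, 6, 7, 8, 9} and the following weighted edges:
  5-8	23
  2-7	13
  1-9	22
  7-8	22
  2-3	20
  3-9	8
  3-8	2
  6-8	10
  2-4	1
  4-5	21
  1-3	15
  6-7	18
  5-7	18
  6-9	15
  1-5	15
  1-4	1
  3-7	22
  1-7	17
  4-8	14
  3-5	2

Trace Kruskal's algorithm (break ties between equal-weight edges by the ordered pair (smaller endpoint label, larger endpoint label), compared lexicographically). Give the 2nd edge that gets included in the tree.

2-4

Kruskal's algorithm — process edges by increasing weight (ties by edge label):
1-4 (1): add — endpoints in different components.
2-4 (1): add — endpoints in different components.
3-5 (2): add — endpoints in different components.
3-8 (2): add — endpoints in different components.
3-9 (8): add — endpoints in different components.
6-8 (10): add — endpoints in different components.
2-7 (13): add — endpoints in different components.
4-8 (14): add — endpoints in different components.
The 2nd edge added is 2-4.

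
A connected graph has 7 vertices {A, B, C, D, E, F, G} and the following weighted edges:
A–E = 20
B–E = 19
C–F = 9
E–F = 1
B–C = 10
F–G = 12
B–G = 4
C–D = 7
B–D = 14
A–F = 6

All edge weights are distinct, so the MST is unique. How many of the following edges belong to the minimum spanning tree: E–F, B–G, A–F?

3

Sort edges by weight, then run Kruskal:
E–F (1): add — endpoints in different components.
B–G (4): add — endpoints in different components.
A–F (6): add — endpoints in different components.
C–D (7): add — endpoints in different components.
C–F (9): add — endpoints in different components.
B–C (10): add — endpoints in different components.
MST edge set: {E–F, B–G, A–F, C–D, C–F, B–C}.
Of the listed edges, {E–F, B–G, A–F} are in the MST → 3.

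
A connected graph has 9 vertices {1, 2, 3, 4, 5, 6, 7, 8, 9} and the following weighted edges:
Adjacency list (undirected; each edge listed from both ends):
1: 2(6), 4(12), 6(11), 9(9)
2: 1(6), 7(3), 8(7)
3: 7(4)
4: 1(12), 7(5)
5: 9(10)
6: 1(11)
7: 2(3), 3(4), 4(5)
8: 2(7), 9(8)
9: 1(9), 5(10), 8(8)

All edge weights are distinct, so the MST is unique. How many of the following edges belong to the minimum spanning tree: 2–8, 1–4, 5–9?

2

Kruskal's algorithm — process edges by increasing weight (ties by edge label):
2–7 (3): add — endpoints in different components.
3–7 (4): add — endpoints in different components.
4–7 (5): add — endpoints in different components.
1–2 (6): add — endpoints in different components.
2–8 (7): add — endpoints in different components.
8–9 (8): add — endpoints in different components.
1–9 (9): skip — 1 and 9 already connected.
5–9 (10): add — endpoints in different components.
1–6 (11): add — endpoints in different components.
MST edge set: {2–7, 3–7, 4–7, 1–2, 2–8, 8–9, 5–9, 1–6}.
Of the listed edges, {2–8, 5–9} are in the MST → 2.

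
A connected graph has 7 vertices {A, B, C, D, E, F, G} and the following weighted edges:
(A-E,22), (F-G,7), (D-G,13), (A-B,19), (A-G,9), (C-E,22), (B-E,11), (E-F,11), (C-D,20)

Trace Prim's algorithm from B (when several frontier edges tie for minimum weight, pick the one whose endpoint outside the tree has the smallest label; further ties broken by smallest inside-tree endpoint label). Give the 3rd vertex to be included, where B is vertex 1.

Prim's algorithm from B:
Step 1: frontier [B-E 11, A-B 19] → take B-E (11); add E.
Step 2: frontier [A-B 19, E-F 11, A-E 22, C-E 22] → take E-F (11); add F.
Step 3: frontier [A-B 19, A-E 22, C-E 22, F-G 7] → take F-G (7); add G.
Step 4: frontier [A-B 19, A-E 22, C-E 22, A-G 9, D-G 13] → take A-G (9); add A.
Step 5: frontier [C-E 22, D-G 13] → take D-G (13); add D.
Step 6: frontier [C-D 20, C-E 22] → take C-D (20); add C.
Vertex order: B, E, F, G, A, D, C. The 3rd vertex is F.

F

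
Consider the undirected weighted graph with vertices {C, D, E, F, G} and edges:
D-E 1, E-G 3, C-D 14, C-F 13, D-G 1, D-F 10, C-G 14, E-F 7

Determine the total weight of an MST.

Grow the tree from E using Prim:
Step 1: cheapest edge leaving the tree is D-E (1); add D.
Step 2: cheapest edge leaving the tree is D-G (1); add G.
Step 3: cheapest edge leaving the tree is E-F (7); add F.
Step 4: cheapest edge leaving the tree is C-F (13); add C.
MST edges: D-E, D-G, E-F, C-F; total weight 1+1+7+13 = 22.

22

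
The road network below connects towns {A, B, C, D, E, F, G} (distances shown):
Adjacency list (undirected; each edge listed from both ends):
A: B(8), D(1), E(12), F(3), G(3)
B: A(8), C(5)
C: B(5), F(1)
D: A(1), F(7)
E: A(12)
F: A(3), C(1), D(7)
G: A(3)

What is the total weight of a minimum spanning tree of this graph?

25

Kruskal's algorithm — process edges by increasing weight (ties by edge label):
A D (1): add — endpoints in different components.
C F (1): add — endpoints in different components.
A F (3): add — endpoints in different components.
A G (3): add — endpoints in different components.
B C (5): add — endpoints in different components.
D F (7): skip — D and F already connected.
A B (8): skip — A and B already connected.
A E (12): add — endpoints in different components.
MST edges: A D, C F, A F, A G, B C, A E; total weight 1+1+3+3+5+12 = 25.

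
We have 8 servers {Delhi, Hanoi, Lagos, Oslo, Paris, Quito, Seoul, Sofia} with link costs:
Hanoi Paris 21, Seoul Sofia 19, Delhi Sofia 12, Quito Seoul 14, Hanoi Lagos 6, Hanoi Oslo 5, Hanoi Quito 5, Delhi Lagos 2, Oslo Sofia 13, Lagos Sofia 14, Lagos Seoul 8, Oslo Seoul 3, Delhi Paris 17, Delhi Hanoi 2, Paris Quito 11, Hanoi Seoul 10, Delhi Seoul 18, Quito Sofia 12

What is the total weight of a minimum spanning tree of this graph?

Prim, starting at Delhi.
Step 1: cheapest edge leaving the tree is Delhi Hanoi (2); add Hanoi.
Step 2: cheapest edge leaving the tree is Delhi Lagos (2); add Lagos.
Step 3: cheapest edge leaving the tree is Hanoi Oslo (5); add Oslo.
Step 4: cheapest edge leaving the tree is Oslo Seoul (3); add Seoul.
Step 5: cheapest edge leaving the tree is Hanoi Quito (5); add Quito.
Step 6: cheapest edge leaving the tree is Paris Quito (11); add Paris.
Step 7: cheapest edge leaving the tree is Delhi Sofia (12); add Sofia.
MST edges: Delhi Hanoi, Delhi Lagos, Hanoi Oslo, Oslo Seoul, Hanoi Quito, Paris Quito, Delhi Sofia; total weight 2+2+5+3+5+11+12 = 40.

40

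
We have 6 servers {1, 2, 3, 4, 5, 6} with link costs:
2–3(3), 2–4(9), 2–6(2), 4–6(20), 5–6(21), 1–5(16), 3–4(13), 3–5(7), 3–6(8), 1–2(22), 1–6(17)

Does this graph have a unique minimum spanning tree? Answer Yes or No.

Kruskal: consider edges lightest-first.
2–6 (2): add. Components now {1} {2,6} {3} {4} {5}
2–3 (3): add. Components now {1} {2,3,6} {4} {5}
3–5 (7): add. Components now {1} {2,3,5,6} {4}
3–6 (8): skip — 3 and 6 already connected.
2–4 (9): add. Components now {1} {2,3,4,5,6}
3–4 (13): skip — 3 and 4 already connected.
1–5 (16): add. Components now {1,2,3,4,5,6}
Every non-tree edge has weight strictly greater than the heaviest edge on the tree path between its endpoints, so the MST is unique.

Yes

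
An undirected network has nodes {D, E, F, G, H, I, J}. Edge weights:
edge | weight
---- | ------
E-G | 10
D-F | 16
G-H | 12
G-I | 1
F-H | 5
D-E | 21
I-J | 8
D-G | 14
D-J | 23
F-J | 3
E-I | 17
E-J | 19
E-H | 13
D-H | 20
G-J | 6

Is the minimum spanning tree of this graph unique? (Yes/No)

Kruskal's algorithm — process edges by increasing weight (ties by edge label):
G-I (1): add. Components now {D} {E} {F} {G,I} {H} {J}
F-J (3): add. Components now {D} {E} {F,J} {G,I} {H}
F-H (5): add. Components now {D} {E} {F,H,J} {G,I}
G-J (6): add. Components now {D} {E} {F,G,H,I,J}
I-J (8): skip — I and J already connected.
E-G (10): add. Components now {D} {E,F,G,H,I,J}
G-H (12): skip — G and H already connected.
E-H (13): skip — E and H already connected.
D-G (14): add. Components now {D,E,F,G,H,I,J}
Every non-tree edge has weight strictly greater than the heaviest edge on the tree path between its endpoints, so the MST is unique.

Yes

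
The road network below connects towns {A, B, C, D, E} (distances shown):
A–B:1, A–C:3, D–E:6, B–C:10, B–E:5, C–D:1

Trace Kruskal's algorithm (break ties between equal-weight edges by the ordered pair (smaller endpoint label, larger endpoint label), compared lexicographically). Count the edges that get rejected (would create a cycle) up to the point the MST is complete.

Kruskal's algorithm — process edges by increasing weight (ties by edge label):
A–B (1): add — endpoints in different components.
C–D (1): add — endpoints in different components.
A–C (3): add — endpoints in different components.
B–E (5): add — endpoints in different components.
Edges rejected before the tree was complete: 0.

0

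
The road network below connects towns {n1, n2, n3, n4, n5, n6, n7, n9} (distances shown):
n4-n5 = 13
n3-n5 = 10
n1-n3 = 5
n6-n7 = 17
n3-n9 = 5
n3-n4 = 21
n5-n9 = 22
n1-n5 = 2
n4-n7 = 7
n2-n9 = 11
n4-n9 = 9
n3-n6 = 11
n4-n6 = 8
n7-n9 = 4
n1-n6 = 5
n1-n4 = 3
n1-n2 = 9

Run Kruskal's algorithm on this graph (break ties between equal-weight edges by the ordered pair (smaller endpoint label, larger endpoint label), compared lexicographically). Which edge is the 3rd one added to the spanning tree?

Kruskal's algorithm — process edges by increasing weight (ties by edge label):
n1-n5 (2): add — endpoints in different components.
n1-n4 (3): add — endpoints in different components.
n7-n9 (4): add — endpoints in different components.
n1-n3 (5): add — endpoints in different components.
n1-n6 (5): add — endpoints in different components.
n3-n9 (5): add — endpoints in different components.
n4-n7 (7): skip — n7 and n4 already connected.
n4-n6 (8): skip — n4 and n6 already connected.
n1-n2 (9): add — endpoints in different components.
The 3rd edge added is n7-n9.

n7-n9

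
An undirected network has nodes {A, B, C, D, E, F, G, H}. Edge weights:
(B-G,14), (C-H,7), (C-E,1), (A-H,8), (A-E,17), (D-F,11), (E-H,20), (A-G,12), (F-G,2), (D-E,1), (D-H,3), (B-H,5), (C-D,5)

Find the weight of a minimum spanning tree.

31

Prim's algorithm from B:
Step 1: cheapest edge leaving the tree is B-H (5); add H.
Step 2: cheapest edge leaving the tree is D-H (3); add D.
Step 3: cheapest edge leaving the tree is D-E (1); add E.
Step 4: cheapest edge leaving the tree is C-E (1); add C.
Step 5: cheapest edge leaving the tree is A-H (8); add A.
Step 6: cheapest edge leaving the tree is D-F (11); add F.
Step 7: cheapest edge leaving the tree is F-G (2); add G.
MST edges: B-H, D-H, D-E, C-E, A-H, D-F, F-G; total weight 5+3+1+1+8+11+2 = 31.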